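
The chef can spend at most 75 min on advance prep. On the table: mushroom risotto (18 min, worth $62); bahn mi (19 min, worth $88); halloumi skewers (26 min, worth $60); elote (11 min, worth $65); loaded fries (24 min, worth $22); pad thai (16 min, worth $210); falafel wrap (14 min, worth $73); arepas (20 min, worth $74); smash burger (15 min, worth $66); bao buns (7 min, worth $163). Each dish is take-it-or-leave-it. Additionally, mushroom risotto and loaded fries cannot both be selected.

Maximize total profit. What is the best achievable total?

600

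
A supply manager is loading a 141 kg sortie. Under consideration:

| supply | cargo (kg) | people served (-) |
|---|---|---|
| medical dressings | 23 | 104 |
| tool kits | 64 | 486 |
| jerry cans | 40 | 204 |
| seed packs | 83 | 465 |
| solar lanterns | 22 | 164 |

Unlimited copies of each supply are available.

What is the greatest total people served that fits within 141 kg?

984

Taking the top-ratio supplies first gives 2×tool kits for 972 (128 kg).
The 128 kg tied up in 2×tool kits is better spent on 6×solar lanterns — total rises to 984 (132 kg).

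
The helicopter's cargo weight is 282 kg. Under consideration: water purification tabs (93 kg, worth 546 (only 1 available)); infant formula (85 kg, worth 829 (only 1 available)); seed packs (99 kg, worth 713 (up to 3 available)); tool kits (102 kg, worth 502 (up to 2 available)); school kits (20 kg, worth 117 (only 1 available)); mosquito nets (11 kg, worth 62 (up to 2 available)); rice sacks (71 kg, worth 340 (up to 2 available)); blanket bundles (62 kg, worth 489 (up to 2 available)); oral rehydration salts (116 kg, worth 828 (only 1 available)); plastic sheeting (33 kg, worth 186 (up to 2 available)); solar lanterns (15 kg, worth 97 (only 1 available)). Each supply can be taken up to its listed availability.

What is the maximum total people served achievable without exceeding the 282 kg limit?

2245

A density-first pass picks infant formula + school kits + 2×mosquito nets + 2×blanket bundles + solar lanterns — 2145 at 266 kg.
Replace 2×mosquito nets and blanket bundles with seed packs: the trade gains 100 net, giving 2245 at 281 kg.
Every other selection either busts 282 kg or exceeds an availability limit or fails to beat 2245.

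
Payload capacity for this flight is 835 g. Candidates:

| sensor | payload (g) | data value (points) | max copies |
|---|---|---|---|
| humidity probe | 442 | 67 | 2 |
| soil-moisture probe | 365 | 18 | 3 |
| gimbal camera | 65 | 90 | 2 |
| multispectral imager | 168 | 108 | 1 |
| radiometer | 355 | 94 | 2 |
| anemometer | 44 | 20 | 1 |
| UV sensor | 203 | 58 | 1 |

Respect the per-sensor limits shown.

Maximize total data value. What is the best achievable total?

Density check — gimbal camera 1.38, multispectral imager 0.64, anemometer 0.45 are the best per g.
Greedy by ratio would take 2×gimbal camera + multispectral imager + anemometer + UV sensor: 545 g used, total 366.
The 203 g tied up in UV sensor is better spent on radiometer — total rises to 402 (697 g).
No other feasible combination exceeds 402.

402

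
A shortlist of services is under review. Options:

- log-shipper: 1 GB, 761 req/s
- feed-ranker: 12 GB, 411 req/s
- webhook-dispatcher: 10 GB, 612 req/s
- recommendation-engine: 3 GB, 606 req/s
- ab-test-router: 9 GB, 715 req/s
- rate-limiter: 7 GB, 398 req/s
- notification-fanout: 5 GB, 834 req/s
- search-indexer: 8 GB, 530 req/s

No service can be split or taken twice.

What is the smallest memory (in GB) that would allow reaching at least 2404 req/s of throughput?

16

Look for the lowest-memory combination reaching 2404.
log-shipper + recommendation-engine + rate-limiter + notification-fanout: 2599 throughput at 16 GB.
No combination under 16 GB hits 2404.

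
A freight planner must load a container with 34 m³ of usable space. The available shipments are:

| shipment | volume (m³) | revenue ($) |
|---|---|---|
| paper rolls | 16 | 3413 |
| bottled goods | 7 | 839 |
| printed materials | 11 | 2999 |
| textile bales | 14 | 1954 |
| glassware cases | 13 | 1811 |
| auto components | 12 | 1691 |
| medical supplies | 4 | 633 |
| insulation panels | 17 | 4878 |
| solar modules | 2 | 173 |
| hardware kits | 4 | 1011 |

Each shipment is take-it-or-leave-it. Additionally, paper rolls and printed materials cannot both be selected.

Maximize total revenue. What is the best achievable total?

9061

Ranking by ratio (revenue/m³): insulation panels 286.94, printed materials 272.64, hardware kits 252.75, paper rolls 213.31.
Taking printed materials + insulation panels + solar modules + hardware kits: 34 m³ used, 9061 in revenue.
The closest alternative, printed materials + insulation panels + hardware kits, reaches only 8888.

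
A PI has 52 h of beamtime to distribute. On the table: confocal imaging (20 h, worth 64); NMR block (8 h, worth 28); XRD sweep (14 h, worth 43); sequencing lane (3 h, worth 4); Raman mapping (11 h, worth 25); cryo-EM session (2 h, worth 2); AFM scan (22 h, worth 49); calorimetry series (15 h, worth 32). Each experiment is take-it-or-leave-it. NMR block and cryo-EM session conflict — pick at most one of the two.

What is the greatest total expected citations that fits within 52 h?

Density check — NMR block 3.50, confocal imaging 3.20, XRD sweep 3.07 are the best per h.
Best packing: confocal imaging + XRD sweep + sequencing lane + calorimetry series — 52 h, 143 total.

143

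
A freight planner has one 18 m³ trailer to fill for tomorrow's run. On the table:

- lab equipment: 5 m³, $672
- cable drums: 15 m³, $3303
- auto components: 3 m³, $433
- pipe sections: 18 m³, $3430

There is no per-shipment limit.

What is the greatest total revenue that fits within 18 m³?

3736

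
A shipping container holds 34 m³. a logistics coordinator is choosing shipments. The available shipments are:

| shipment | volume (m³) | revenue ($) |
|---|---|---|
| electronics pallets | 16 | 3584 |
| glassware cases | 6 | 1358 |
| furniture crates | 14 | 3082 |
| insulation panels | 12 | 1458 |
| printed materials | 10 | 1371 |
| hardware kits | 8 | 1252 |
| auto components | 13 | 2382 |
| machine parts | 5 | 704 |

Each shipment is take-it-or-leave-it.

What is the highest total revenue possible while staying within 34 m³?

6822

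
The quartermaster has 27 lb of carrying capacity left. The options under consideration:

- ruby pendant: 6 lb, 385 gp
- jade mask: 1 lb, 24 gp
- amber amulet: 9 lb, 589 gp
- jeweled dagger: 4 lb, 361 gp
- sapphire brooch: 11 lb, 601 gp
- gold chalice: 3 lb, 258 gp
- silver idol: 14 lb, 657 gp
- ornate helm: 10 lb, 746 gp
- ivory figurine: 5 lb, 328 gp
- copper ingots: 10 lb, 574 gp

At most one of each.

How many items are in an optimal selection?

Optimal total is 1978.
For example jade mask + amber amulet + jeweled dagger + gold chalice + ornate helm achieves it, using 27 lb.
All optima have 5 items.

5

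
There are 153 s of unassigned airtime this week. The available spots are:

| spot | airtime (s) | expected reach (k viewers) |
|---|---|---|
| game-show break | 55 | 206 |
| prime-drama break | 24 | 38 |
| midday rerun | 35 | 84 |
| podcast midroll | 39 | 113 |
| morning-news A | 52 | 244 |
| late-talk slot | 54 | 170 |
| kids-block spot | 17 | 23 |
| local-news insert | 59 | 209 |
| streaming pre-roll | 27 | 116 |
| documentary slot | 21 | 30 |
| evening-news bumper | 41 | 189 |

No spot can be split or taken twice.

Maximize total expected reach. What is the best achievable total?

642

Greedy by ratio would take prime-drama break + morning-news A + streaming pre-roll + evening-news bumper: 144 s used, total 587.
Replace prime-drama break and streaming pre-roll with local-news insert: the trade gains 55 net, giving 642 at 152 s.
Runner-up game-show break + morning-news A + evening-news bumper tops out at 639.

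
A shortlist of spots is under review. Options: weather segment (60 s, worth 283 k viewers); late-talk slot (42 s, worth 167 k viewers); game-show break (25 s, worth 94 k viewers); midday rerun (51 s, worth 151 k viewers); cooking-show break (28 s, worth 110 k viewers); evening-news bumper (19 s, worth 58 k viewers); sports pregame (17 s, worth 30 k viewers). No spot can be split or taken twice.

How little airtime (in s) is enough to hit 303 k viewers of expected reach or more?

Look for the lowest-airtime combination reaching 303.
weather segment + sports pregame: 313 expected reach at 77 s.
Below 77 s the best achievable stays under 303.

77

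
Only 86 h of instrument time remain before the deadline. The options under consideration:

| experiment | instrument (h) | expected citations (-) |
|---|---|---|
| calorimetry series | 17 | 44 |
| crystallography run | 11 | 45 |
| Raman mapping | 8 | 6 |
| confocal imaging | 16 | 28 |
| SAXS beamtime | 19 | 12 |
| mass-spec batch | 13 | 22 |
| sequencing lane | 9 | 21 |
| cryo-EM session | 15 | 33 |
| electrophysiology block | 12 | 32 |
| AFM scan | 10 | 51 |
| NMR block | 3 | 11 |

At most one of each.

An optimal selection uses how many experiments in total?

Optimal total is 244.
For example calorimetry series + crystallography run + confocal imaging + cryo-EM session + electrophysiology block + AFM scan + NMR block achieves it, using 84 h.
Any selection reaching 244 contains exactly 7 experiments.

7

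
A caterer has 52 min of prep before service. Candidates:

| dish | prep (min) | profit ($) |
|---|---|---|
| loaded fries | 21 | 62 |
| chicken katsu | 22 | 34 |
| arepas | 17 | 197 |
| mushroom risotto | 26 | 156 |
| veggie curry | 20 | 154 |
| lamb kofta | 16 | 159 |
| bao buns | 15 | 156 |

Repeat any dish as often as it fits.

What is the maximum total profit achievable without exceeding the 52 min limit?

The ratio ordering already packs tightly: 3×arepas, 51 min, 591.
Nothing else within 52 min beats 591.

591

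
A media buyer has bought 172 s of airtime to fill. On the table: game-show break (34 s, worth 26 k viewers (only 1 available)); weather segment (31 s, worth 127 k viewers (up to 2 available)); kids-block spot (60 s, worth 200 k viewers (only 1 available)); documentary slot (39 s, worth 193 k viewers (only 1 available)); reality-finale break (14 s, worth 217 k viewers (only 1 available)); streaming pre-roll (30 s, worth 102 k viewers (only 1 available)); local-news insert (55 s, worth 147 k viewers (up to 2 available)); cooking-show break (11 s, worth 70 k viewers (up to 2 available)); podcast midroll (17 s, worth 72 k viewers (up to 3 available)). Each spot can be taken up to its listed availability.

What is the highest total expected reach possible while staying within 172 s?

948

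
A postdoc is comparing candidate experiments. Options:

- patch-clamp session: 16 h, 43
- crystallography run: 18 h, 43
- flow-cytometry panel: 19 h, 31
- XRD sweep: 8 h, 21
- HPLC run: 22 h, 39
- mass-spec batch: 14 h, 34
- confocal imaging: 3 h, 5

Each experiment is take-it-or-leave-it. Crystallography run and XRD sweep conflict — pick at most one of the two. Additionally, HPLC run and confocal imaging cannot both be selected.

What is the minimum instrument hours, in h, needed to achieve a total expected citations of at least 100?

Look for the lowest-instrument combination reaching 100.
patch-clamp session + XRD sweep + mass-spec batch + confocal imaging reaches 103 using 41 h.
Any bundle with less than 41 h falls short of 100.

41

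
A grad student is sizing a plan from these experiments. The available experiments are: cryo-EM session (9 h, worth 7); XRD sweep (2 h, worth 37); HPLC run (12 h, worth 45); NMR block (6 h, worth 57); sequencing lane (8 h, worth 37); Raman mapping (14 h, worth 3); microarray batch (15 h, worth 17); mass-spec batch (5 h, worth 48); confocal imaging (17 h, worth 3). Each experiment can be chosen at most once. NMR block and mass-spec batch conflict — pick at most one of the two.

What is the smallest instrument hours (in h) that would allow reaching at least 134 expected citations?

20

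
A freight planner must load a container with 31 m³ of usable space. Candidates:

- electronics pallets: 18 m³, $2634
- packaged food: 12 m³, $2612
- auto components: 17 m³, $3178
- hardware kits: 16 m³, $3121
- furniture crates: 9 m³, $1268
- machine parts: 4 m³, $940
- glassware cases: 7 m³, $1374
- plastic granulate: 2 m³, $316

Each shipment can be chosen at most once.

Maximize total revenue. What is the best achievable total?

Ranking by ratio (revenue/m³): machine parts 235.00, packaged food 217.67, glassware cases 196.29, hardware kits 195.06.
Greedy by ratio would take packaged food + machine parts + glassware cases + plastic granulate: 25 m³ used, total 5242.
The 11 m³ tied up in machine parts and glassware cases is better spent on auto components — total rises to 6106 (31 m³).
Next best is packaged food + hardware kits + plastic granulate at 6049 (30 m³) — short by 57.

6106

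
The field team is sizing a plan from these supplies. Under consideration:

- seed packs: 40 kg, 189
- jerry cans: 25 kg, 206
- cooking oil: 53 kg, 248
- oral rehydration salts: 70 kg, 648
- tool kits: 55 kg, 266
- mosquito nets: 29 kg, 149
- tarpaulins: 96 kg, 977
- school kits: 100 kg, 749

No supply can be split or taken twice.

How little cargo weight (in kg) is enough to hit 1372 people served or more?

161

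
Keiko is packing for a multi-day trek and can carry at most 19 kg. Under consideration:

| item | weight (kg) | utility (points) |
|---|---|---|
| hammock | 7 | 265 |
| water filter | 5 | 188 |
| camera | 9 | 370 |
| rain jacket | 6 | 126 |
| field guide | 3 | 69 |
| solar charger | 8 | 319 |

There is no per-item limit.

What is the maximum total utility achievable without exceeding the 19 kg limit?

746

Taking the top-ratio items first gives 2×camera for 740 (18 kg).
The 9 kg tied up in camera is better spent on 2×water filter — total rises to 746 (19 kg).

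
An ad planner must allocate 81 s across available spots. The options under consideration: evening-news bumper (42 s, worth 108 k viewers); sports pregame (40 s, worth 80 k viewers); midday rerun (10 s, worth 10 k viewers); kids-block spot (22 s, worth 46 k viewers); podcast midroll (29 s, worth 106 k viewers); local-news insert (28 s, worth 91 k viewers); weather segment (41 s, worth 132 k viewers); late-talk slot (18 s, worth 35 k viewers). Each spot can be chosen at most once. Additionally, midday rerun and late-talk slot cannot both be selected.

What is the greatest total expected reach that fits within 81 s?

Taking the top-ratio spots first gives kids-block spot + podcast midroll + local-news insert for 243 (79 s).
Dropping kids-block spot and local-news insert frees 50 s; slotting in midday rerun + weather segment (51 s) lifts the total to 248 at 80 s.
An exhaustive check of the 256 subsets confirms 248.

248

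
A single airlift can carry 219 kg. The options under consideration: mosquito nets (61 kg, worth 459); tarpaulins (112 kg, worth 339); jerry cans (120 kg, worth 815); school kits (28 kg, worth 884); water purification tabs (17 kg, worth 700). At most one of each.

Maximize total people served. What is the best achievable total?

2399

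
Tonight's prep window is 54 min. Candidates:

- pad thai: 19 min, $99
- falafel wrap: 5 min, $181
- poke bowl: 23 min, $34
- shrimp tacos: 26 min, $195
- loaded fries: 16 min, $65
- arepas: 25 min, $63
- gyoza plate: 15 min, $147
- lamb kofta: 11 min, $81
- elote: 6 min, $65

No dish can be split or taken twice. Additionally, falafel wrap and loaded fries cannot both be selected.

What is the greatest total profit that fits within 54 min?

588

Ranking by ratio (profit/min): falafel wrap 36.20, elote 10.83, gyoza plate 9.80.
Falafel wrap + shrimp tacos + gyoza plate + elote uses 52 of the 54 min and totals 588.
The closest alternative, falafel wrap + shrimp tacos + gyoza plate, reaches only 523.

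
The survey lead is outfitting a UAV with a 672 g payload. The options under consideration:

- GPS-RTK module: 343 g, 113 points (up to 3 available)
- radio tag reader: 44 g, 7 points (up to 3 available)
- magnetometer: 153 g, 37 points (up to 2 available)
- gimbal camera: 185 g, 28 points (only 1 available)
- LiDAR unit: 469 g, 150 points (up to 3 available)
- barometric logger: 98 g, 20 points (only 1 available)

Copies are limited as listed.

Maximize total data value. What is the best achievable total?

Greedy by ratio would take GPS-RTK module + 2×magnetometer: 649 g used, total 187.
The 496 g tied up in GPS-RTK module and magnetometer is better spent on radio tag reader + LiDAR unit — total rises to 194 (666 g).
Every other selection either busts 672 g or exceeds an availability limit or fails to beat 194.

194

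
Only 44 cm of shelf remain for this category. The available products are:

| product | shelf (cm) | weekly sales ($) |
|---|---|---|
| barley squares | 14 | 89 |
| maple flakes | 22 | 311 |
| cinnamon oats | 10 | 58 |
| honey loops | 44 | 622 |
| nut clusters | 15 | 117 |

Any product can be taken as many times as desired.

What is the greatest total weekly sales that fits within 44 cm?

622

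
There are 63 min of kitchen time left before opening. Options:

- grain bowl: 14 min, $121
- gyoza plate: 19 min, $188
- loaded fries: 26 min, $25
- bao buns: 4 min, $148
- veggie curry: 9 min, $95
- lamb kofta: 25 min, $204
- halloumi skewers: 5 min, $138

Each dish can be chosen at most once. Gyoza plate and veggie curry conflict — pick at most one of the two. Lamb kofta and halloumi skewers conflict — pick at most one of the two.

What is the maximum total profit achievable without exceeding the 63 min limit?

661

Taking grain bowl + gyoza plate + bao buns + lamb kofta: 62 min used, 661 in profit.
Nothing else feasible within 63 min beats 661.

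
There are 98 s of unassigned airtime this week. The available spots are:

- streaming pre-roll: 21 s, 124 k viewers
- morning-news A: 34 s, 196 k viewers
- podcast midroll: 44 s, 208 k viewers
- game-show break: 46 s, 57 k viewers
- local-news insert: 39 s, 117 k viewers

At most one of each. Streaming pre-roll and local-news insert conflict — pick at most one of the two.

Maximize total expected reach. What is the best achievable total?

Taking morning-news A + podcast midroll: 78 s used, 404 in expected reach.
The spare 20 s is too small for any remaining spot, and no feasible exchange beats 404.

404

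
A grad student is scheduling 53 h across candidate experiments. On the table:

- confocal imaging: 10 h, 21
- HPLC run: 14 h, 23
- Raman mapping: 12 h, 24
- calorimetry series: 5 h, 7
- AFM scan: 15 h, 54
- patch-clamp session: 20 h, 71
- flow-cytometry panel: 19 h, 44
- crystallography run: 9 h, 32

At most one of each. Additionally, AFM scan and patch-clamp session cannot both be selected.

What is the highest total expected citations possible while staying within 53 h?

154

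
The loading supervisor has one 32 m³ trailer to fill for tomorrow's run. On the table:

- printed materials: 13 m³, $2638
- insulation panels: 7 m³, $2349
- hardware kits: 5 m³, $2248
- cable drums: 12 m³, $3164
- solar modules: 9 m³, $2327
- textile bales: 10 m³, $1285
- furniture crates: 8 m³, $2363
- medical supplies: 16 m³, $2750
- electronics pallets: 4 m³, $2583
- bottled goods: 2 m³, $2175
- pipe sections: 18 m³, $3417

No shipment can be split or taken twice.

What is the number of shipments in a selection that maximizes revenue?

5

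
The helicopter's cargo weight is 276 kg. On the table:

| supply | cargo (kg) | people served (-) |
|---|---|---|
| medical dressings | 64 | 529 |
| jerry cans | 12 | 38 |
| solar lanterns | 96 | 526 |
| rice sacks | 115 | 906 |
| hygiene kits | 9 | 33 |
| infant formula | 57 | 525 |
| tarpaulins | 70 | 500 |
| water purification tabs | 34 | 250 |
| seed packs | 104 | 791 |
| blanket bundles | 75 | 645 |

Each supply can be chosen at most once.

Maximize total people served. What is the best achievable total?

By people served per kg: infant formula 9.21, blanket bundles 8.60, medical dressings 8.27, rice sacks 7.88 lead.
Filling by ratio: medical dressings + jerry cans + hygiene kits + infant formula + water purification tabs + blanket bundles for 2020, with 25 kg left unused.
Dropping jerry cans and water purification tabs frees 46 kg; slotting in tarpaulins (70 kg) lifts the total to 2232 at 275 kg.
The closest alternative, rice sacks + infant formula + seed packs, reaches only 2222.

2232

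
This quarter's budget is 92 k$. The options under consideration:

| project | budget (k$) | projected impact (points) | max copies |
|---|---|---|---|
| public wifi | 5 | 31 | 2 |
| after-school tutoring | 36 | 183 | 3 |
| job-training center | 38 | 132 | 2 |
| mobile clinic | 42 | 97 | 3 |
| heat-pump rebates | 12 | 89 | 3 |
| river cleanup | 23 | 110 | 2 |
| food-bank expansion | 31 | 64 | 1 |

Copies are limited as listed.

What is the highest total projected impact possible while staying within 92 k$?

549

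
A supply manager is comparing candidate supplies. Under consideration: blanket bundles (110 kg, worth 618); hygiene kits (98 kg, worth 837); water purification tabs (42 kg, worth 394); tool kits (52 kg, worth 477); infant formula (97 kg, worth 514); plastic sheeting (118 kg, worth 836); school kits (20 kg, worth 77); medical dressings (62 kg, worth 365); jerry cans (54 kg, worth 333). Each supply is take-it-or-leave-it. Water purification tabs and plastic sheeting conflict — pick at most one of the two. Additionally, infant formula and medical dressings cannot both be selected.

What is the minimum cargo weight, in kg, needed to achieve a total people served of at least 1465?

192

Need the lightest bundle worth ≥ 1465.
Taking hygiene kits + water purification tabs + tool kits gives 1708 (≥ 1465) for 192 kg.
Below 192 kg the best achievable stays under 1465.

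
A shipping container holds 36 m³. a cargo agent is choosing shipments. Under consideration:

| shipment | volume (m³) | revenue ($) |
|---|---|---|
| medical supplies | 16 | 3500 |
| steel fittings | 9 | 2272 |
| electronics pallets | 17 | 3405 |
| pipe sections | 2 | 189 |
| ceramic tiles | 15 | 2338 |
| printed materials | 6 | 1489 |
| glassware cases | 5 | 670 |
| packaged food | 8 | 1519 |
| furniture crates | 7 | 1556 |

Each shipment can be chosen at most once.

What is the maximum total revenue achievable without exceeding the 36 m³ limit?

By revenue per m³: steel fittings 252.44, printed materials 248.17, furniture crates 222.29, medical supplies 218.75 lead.
Filling by ratio: steel fittings + printed materials + glassware cases + packaged food + furniture crates for 7506, with 1 m³ left unused.
The 15 m³ tied up in packaged food and furniture crates is better spent on medical supplies — total rises to 7931 (36 m³).
An exhaustive check of the 512 subsets confirms 7931.

7931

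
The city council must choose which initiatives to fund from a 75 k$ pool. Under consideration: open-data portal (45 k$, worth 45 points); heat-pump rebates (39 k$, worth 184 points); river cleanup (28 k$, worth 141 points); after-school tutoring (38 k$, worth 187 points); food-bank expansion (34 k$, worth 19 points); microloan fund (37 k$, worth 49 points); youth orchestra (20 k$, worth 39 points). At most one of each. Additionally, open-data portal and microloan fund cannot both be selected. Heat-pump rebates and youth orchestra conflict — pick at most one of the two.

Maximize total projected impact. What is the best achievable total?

328

Density check — river cleanup 5.04, after-school tutoring 4.92, heat-pump rebates 4.72, youth orchestra 1.95 are the best per k$.
River cleanup + after-school tutoring uses 66 of the 75 k$ and totals 328.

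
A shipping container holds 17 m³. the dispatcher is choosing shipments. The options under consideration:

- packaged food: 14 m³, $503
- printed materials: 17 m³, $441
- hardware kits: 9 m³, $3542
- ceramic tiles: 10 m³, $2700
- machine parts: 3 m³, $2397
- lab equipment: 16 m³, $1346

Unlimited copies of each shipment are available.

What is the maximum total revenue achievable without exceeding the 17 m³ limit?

Best packing: 5×machine parts — 15 m³, 11985 total.

11985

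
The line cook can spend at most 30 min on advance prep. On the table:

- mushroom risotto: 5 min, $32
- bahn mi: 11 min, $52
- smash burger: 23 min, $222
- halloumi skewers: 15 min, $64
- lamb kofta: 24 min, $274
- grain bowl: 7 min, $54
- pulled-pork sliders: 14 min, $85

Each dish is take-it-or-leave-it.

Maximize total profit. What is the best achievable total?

306

Density check — lamb kofta 11.42, smash burger 9.65, grain bowl 7.71, mushroom risotto 6.40 are the best per min.
Taking mushroom risotto + lamb kofta: 29 min used, 306 in profit.
Runner-up smash burger + grain bowl tops out at 276.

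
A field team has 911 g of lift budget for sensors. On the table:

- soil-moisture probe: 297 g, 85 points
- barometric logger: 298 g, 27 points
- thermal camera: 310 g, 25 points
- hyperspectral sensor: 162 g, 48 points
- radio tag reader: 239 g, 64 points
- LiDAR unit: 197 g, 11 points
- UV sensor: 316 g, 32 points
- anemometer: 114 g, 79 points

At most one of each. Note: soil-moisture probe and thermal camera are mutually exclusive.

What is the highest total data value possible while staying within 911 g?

276

The ratio ordering already packs tightly: soil-moisture probe + hyperspectral sensor + radio tag reader + anemometer, 812 g, 276.
The spare 99 g is too small for any remaining sensor, and no feasible exchange beats 276.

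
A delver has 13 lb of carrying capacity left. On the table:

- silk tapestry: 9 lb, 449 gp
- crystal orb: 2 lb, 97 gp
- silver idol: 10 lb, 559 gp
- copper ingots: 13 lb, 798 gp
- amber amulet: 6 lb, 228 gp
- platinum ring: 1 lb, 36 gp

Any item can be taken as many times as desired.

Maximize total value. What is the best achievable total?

Copper ingots uses 13 of the 13 lb and totals 798.

798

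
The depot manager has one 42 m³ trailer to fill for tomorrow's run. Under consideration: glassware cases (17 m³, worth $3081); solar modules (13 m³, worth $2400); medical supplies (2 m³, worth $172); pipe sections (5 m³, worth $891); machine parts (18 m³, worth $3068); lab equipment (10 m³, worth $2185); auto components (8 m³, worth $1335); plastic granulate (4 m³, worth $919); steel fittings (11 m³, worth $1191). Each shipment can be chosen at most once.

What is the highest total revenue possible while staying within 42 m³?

The ratio ordering already packs tightly: solar modules + medical supplies + pipe sections + lab equipment + auto components + plastic granulate, 42 m³, 7902.

7902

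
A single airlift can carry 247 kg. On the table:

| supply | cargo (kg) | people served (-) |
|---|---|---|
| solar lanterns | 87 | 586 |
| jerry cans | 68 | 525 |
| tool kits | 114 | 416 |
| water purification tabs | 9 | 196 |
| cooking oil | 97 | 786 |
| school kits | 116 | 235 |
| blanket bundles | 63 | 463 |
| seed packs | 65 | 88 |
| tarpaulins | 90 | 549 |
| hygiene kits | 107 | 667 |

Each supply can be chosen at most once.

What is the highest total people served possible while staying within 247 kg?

1970

Best packing: jerry cans + water purification tabs + cooking oil + blanket bundles — 237 kg, 1970 total.
Next best is jerry cans + water purification tabs + blanket bundles + hygiene kits at 1851 (247 kg) — short by 119.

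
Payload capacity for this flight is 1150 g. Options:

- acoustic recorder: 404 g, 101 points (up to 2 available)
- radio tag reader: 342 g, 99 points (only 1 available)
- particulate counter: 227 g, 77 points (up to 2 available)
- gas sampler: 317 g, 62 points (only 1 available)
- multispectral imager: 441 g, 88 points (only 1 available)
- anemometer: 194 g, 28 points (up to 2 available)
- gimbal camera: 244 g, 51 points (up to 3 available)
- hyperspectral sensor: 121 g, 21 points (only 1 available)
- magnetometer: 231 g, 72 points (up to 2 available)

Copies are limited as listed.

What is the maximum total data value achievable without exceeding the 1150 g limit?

346

Greedy by ratio would take 2×particulate counter + hyperspectral sensor + 2×magnetometer: 1037 g used, total 319.
Dropping magnetometer frees 231 g; slotting in radio tag reader (342 g) lifts the total to 346 at 1148 g.
No other feasible combination exceeds 346.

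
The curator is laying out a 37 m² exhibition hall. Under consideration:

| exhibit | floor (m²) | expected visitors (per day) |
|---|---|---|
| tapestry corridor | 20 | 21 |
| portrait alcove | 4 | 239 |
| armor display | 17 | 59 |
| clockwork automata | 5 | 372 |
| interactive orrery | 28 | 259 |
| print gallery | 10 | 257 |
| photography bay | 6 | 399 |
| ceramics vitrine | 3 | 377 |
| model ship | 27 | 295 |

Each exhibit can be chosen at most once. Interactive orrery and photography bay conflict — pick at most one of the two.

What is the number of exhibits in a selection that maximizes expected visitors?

The maximum expected visitors within 37 m² is 1644.
One optimal bundle: portrait alcove + clockwork automata + print gallery + photography bay + ceramics vitrine (28 m²).
Any selection reaching 1644 contains exactly 5 exhibits.

5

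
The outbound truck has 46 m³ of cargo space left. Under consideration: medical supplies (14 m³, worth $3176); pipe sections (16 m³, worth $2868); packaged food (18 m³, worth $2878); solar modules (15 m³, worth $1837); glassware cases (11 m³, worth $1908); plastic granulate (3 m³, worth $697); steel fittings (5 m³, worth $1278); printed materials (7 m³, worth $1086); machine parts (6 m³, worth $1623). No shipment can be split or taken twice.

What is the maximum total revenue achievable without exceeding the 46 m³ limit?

Ranking by ratio (revenue/m³): machine parts 270.50, steel fittings 255.60, plastic granulate 232.33.
A density-first pass picks medical supplies + pipe sections + plastic granulate + steel fittings + machine parts — 9642 at 44 m³.
Dropping pipe sections frees 16 m³; slotting in glassware cases + printed materials (18 m³) lifts the total to 9768 at 46 m³.
Nothing else within 46 m³ beats 9768.

9768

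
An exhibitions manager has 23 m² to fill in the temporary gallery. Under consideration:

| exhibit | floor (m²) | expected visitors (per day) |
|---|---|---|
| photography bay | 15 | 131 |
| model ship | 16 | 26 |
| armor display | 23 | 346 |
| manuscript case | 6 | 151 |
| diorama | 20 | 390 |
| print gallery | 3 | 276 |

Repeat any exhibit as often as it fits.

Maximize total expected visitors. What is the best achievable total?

1932

7×print gallery uses 21 of the 23 m² and totals 1932.
Nothing else within 23 m² beats 1932.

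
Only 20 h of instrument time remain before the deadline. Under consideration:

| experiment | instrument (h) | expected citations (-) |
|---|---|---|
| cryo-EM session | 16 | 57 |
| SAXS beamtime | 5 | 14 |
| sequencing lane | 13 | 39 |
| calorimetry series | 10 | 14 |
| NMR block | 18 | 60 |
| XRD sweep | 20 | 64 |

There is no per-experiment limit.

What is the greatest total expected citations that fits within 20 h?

64

Density check — cryo-EM session 3.56, NMR block 3.33, XRD sweep 3.20, sequencing lane 3.00 are the best per h.
Greedy by ratio would take cryo-EM session: 16 h used, total 57.
The 16 h tied up in cryo-EM session is better spent on XRD sweep — total rises to 64 (20 h).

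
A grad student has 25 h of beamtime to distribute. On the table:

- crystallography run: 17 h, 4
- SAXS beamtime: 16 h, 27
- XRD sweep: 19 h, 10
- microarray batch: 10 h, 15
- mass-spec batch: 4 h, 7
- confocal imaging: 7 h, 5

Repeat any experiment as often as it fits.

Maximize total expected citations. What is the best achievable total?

42

6×mass-spec batch uses 24 of the 25 h and totals 42.
No other feasible combination exceeds 42.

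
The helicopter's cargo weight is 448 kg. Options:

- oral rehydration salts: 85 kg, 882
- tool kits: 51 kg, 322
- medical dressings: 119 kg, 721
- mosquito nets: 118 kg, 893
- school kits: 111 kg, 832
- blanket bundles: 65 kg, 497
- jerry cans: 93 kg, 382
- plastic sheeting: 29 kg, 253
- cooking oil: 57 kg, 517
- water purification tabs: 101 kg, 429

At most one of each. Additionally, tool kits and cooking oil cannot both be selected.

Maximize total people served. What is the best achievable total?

3621

Taking oral rehydration salts + mosquito nets + school kits + blanket bundles + cooking oil: 436 kg used, 3621 in people served.
That's the maximum — no feasible swap from here does better than 3621.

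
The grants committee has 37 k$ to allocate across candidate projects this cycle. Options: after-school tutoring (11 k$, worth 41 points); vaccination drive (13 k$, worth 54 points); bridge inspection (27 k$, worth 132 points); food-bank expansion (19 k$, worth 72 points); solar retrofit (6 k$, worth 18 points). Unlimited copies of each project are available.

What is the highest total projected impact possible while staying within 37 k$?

The ratio ordering already packs tightly: bridge inspection + solar retrofit, 33 k$, 150.
The spare 4 k$ is too small for any remaining project, and no exchange beats 150.

150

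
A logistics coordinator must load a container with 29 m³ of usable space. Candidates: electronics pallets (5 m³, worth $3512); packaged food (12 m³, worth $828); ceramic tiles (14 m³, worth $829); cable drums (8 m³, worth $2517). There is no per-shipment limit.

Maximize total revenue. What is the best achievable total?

Taking 5×electronics pallets: 25 m³ used, 17560 in revenue.
Every other selection either busts 29 m³ or fails to beat 17560.

17560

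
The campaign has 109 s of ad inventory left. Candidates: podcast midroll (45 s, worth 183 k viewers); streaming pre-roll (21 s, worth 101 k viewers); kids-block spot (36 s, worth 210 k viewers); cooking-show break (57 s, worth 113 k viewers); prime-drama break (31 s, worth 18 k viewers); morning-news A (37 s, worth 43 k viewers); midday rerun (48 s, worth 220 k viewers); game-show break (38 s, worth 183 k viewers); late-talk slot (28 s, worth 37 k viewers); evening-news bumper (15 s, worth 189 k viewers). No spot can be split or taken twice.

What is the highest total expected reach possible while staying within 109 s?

619

Density check — evening-news bumper 12.60, kids-block spot 5.83, game-show break 4.82 are the best per s.
Greedy by ratio would take kids-block spot + game-show break + evening-news bumper: 89 s used, total 582.
Replace game-show break with midday rerun: the trade gains 37 net, giving 619 at 99 s.
Next best is podcast midroll + midday rerun + evening-news bumper at 592 (108 s) — short by 27.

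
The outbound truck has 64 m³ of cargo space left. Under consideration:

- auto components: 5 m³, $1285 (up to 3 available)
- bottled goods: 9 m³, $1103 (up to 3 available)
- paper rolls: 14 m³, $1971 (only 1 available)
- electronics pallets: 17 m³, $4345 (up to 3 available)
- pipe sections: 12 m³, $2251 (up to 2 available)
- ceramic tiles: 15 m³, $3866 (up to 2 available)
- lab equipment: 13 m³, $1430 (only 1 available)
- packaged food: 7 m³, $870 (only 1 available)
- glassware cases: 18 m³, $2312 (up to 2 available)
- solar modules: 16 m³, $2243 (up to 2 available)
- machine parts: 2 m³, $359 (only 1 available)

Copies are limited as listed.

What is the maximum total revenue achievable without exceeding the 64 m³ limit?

16422

Taking the top-ratio shipments first gives 3×auto components + electronics pallets + 2×ceramic tiles + machine parts for 16291 (64 m³).
The 17 m³ tied up in 3×auto components and machine parts is better spent on electronics pallets — total rises to 16422 (64 m³).
That's the maximum — no swap from here does better than 16422.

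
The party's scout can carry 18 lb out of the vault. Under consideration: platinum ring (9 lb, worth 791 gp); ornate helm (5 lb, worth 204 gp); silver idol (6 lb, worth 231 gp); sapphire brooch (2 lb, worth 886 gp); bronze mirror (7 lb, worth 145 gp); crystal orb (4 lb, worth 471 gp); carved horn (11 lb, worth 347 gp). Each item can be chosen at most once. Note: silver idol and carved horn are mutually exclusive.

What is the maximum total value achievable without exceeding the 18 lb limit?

2148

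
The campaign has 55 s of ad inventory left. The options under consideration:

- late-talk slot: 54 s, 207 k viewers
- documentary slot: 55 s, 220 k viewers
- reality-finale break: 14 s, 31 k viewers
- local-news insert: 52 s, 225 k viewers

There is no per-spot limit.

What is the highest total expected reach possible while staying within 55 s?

Ranking by ratio (expected reach/s): local-news insert 4.33, documentary slot 4.00, late-talk slot 3.83, reality-finale break 2.21.
The ratio ordering already packs tightly: local-news insert, 52 s, 225.

225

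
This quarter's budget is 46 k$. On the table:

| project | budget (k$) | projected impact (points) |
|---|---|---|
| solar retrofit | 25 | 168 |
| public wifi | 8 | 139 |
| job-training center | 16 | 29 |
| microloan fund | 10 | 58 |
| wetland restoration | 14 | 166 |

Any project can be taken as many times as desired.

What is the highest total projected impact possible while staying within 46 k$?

722

Greedy by ratio would take 5×public wifi: 40 k$ used, total 695.
The 8 k$ tied up in public wifi is better spent on wetland restoration — total rises to 722 (46 k$).
That's the maximum — no swap from here does better than 722.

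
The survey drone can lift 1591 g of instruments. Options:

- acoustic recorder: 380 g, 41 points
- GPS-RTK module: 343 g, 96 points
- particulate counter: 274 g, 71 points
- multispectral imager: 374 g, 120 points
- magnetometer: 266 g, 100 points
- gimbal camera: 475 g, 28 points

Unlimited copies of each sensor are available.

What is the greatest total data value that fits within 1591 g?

By data value per g: magnetometer 0.38, multispectral imager 0.32, GPS-RTK module 0.28 lead.
Taking the top-ratio sensors first gives 5×magnetometer for 500 (1330 g).
Dropping 2×magnetometer frees 532 g; slotting in 2×multispectral imager (748 g) lifts the total to 540 at 1546 g.

540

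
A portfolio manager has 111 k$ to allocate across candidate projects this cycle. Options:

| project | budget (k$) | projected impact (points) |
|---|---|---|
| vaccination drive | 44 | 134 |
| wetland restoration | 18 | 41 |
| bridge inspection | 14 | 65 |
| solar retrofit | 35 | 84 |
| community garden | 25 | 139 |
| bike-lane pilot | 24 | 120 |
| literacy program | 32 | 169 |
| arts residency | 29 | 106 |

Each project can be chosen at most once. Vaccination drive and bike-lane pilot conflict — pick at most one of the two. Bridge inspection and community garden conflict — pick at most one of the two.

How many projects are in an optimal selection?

4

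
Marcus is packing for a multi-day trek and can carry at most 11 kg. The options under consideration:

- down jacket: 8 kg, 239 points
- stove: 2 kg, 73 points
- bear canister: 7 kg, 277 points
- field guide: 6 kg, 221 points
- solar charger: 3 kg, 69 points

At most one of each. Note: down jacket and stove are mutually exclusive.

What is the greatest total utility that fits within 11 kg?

By utility per kg: bear canister 39.57, field guide 36.83, stove 36.50 lead.
The ratio heuristic lands on stove + bear canister (350) but leaves 2 kg idle.
Dropping bear canister frees 7 kg; slotting in field guide + solar charger (9 kg) lifts the total to 363 at 11 kg.
Runner-up stove + bear canister tops out at 350.

363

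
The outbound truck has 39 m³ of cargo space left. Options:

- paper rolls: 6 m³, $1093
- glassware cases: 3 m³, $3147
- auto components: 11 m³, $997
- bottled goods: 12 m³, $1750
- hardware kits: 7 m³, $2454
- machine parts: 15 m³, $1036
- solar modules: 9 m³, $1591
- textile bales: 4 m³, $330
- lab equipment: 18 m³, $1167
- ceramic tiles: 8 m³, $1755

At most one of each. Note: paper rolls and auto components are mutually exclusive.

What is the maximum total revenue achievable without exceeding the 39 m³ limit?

10697

Filling by ratio: paper rolls + glassware cases + hardware kits + solar modules + textile bales + ceramic tiles for 10370, with 2 m³ left unused.
Dropping paper rolls and textile bales frees 10 m³; slotting in bottled goods (12 m³) lifts the total to 10697 at 39 m³.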